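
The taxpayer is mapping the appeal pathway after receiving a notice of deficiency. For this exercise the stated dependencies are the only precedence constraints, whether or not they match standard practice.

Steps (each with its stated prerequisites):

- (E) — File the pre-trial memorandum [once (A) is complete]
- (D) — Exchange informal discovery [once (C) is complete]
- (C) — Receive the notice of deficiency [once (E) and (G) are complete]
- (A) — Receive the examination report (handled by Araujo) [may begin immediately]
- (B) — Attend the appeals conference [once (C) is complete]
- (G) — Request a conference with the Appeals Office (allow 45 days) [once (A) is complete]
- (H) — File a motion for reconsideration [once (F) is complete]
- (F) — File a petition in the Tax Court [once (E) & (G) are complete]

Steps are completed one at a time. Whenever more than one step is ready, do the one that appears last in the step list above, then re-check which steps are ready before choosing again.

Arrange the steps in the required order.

(A) has no prerequisites → (A) first.
Ready: (G) and (E). (G) is listed later → (G).
(E) needed (A), now all done → (E).
Ready: (F) and (C). (F) is listed later → (F).
(H) now also ready, so the ready set is {(H), (C)}; (H) is listed later → (H).
(C) is the only step now ready → (C).
Now (B) and (D) have their prerequisites met. (B) is listed later, so (B) next.
(D) needed (C), now all done → (D).

(A), (G), (E), (F), (H), (C), (B), (D)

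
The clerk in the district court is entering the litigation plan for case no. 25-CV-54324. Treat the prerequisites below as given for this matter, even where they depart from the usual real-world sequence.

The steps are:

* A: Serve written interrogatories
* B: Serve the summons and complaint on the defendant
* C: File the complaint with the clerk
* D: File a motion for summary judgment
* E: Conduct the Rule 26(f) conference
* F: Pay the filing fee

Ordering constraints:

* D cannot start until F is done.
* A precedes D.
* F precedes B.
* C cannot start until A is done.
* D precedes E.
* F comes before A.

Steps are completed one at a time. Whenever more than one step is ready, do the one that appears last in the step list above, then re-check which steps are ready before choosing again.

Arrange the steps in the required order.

Only F has no prerequisites, so it is first.
Now B and A have their prerequisites met. B is listed later, so B next.
That leaves A as the only ready step → A.
D and C are both available; D is listed later → D.
E now also ready, so the ready set is {E, C}; E is listed later → E.
Next only C has its prerequisites met → C.

F, B, A, D, E, C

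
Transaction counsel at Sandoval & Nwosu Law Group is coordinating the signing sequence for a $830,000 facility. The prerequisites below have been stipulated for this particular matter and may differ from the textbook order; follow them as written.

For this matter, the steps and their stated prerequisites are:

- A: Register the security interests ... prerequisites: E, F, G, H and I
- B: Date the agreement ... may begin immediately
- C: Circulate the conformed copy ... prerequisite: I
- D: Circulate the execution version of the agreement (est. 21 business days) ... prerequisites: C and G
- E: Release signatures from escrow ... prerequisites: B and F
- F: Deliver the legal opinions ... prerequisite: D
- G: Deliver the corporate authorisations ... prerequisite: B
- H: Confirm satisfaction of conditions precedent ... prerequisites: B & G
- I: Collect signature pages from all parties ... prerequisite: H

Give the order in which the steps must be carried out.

B has no prerequisites → B first.
That leaves G as the only ready step → G.
Next only H has its prerequisites met → H.
That leaves I as the only ready step → I.
That leaves C as the only ready step → C.
D is the only step now ready → D.
F is the only step now ready → F.
E needed B and F, now all done → E.
A needed E, F, G, H and I, now all done → A.

B → G → H → I → C → D → F → E → A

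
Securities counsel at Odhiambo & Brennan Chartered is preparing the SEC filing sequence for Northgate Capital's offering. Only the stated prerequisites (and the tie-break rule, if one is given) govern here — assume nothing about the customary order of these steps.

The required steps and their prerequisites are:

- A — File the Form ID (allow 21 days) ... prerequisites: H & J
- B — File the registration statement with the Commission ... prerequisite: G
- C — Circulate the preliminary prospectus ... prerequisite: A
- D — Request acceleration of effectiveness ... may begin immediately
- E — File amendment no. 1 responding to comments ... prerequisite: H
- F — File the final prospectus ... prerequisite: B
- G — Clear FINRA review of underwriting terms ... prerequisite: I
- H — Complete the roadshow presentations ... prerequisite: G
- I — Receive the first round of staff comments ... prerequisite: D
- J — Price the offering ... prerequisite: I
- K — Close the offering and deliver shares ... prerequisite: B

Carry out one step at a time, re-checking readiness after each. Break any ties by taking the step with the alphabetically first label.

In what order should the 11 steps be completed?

D → I → G → B → F → H → E → J → A → C → K

Only D has no prerequisites, so it is first.
I is the only step now ready → I.
Ready: G and J. G has the earlier label → G.
Now B, H and J have their prerequisites met. B has the earlier label, so B next.
F and K now also ready, so the ready set is {F, H, J, K}; F has the earlier label → F.
Ready: H, J and K. H has the earlier label → H.
Ready: E, J and K. E has the earlier label → E.
Now J and K have their prerequisites met. J has the earlier label, so J next.
A now also ready, so the ready set is {A, K}; A has the earlier label → A.
Ready: C and K. C has the earlier label → C.
K needed B, now all done → K.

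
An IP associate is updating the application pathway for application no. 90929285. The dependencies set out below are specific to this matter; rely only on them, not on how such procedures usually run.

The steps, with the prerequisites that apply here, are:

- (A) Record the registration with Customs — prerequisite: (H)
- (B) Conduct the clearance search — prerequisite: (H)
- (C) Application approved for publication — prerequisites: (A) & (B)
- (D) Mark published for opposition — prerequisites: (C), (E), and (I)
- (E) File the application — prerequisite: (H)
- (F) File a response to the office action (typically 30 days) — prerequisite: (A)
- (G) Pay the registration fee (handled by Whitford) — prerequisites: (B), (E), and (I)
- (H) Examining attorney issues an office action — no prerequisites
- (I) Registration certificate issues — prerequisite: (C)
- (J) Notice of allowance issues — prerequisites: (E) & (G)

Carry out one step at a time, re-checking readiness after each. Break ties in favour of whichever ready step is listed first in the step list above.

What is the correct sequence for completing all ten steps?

(H) is the only step with nothing outstanding, so it goes first.
(A), (B) and (E) are all available; (A) is listed earlier → (A).
(F) now also ready, so the ready set is {(B), (E), (F)}; (B) is listed earlier → (B).
Ready: (C), (E) and (F). (C) is listed earlier → (C).
(I) now also ready, so the ready set is {(E), (F), (I)}; (E) is listed earlier → (E).
(F) and (I) are both available; (F) is listed earlier → (F).
(I) needed (C), now all done → (I).
Ready: (D) and (G). (D) is listed earlier → (D).
That leaves (G) as the only ready step → (G).
Next only (J) has its prerequisites met → (J).

(H) (A) (B) (C) (E) (F) (I) (D) (G) (J)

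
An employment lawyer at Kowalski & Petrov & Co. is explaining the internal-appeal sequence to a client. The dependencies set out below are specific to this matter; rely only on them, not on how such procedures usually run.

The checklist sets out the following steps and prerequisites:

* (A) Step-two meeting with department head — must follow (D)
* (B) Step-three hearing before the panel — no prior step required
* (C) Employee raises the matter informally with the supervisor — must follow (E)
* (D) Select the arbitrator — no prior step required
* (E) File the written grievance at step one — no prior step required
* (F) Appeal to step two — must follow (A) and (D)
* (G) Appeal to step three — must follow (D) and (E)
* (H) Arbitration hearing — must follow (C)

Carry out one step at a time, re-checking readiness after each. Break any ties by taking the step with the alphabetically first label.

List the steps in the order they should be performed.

(B), (D) and (E) have no prerequisites; (B) has the earlier label, so (B) is first.
Ready: (D) and (E). (D) has the earlier label → (D).
(A) and (E) are both available; (A) has the earlier label → (A).
Ready: (E) and (F). (E) has the earlier label → (E).
(C) and (G) now also ready, so the ready set is {(C), (F), (G)}; (C) has the earlier label → (C).
Now (F), (G) and (H) have their prerequisites met. (F) has the earlier label, so (F) next.
Ready: (G) and (H). (G) has the earlier label → (G).
(H) needed (C), now all done → (H).

(B), (D), (A), (E), (C), (F), (G), (H)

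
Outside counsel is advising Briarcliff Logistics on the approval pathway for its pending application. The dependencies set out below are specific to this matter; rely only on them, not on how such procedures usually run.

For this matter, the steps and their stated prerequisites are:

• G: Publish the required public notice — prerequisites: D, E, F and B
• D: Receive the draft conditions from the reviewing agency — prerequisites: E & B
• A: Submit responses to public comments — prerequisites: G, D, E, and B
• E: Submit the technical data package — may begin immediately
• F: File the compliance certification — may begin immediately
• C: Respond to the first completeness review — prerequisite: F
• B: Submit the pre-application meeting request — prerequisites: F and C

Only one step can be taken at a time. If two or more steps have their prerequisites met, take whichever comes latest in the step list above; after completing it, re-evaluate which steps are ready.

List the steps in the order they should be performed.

F and E have no prerequisites; F is listed later, so F is first.
C and E are both available; C is listed later → C.
B now also ready, so the ready set is {B, E}; B is listed later → B.
E is the only step now ready → E.
D is the only step now ready → D.
Next only G has its prerequisites met → G.
Next only A has its prerequisites met → A.

F, C, B, E, D, G, A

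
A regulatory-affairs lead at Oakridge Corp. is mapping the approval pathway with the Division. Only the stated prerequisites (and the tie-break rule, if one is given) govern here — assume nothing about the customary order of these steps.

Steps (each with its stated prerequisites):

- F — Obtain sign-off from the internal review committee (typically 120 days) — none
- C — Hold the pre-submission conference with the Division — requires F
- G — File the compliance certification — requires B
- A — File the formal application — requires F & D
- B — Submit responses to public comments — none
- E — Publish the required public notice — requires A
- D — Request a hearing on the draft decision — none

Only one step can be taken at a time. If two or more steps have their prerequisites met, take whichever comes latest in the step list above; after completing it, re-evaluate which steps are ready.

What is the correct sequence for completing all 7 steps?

Nothing is required for D, B and F. D is listed later → D first.
B and F are both available; B is listed later → B.
G now also ready, so the ready set is {G, F}; G is listed later → G.
F is the only step now ready → F.
A and C are both available; A is listed later → A.
Now E and C have their prerequisites met. E is listed later, so E next.
Next only C has its prerequisites met → C.

D, B, G, F, A, E, C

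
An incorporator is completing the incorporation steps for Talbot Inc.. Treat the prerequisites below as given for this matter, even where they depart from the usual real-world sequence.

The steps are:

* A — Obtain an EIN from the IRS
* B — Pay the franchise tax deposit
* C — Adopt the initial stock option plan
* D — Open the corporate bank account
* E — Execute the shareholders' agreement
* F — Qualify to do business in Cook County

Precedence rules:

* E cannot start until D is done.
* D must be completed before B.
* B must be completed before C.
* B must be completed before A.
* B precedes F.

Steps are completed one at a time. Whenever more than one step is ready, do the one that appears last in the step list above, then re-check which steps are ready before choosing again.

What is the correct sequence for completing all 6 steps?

D is the only step with nothing outstanding, so it goes first.
Now E and B have their prerequisites met. E is listed later, so E next.
Next only B has its prerequisites met → B.
F, C and A are all available; F is listed later → F.
Now C and A have their prerequisites met. C is listed later, so C next.
A needed B, now all done → A.

D E B F C A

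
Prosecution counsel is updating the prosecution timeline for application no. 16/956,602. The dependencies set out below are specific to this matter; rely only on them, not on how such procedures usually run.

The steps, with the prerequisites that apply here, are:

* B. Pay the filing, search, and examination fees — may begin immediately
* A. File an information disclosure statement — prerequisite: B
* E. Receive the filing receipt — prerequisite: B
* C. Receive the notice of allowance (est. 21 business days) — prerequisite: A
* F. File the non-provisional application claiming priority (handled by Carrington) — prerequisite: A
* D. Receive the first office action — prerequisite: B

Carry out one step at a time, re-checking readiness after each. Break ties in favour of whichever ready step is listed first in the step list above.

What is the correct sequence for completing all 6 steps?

B, A, E, C, F, D

Only B has no prerequisites, so it is first.
Now A, E and D have their prerequisites met. A is listed earlier, so A next.
C and F now also ready, so the ready set is {E, C, F, D}; E is listed earlier → E.
C, F and D are all available; C is listed earlier → C.
Now F and D have their prerequisites met. F is listed earlier, so F next.
D needed B, now all done → D.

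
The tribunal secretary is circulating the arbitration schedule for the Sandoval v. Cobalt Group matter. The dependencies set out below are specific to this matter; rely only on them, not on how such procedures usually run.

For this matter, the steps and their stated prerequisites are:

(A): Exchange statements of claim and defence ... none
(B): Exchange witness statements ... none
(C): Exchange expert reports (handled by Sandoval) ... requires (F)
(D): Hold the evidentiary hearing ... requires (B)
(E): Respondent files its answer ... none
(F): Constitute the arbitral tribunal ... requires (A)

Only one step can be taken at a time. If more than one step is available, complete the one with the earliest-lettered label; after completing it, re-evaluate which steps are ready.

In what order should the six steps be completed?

(A), (B), (D), (E), (F), (C)

(A), (B) and (E) have no prerequisites; (A) has the earlier label, so (A) is first.
Ready: (B), (E) and (F). (B) has the earlier label → (B).
Now (D), (E) and (F) have their prerequisites met. (D) has the earlier label, so (D) next.
Ready: (E) and (F). (E) has the earlier label → (E).
Next only (F) has its prerequisites met → (F).
(C) needed (F), now all done → (C).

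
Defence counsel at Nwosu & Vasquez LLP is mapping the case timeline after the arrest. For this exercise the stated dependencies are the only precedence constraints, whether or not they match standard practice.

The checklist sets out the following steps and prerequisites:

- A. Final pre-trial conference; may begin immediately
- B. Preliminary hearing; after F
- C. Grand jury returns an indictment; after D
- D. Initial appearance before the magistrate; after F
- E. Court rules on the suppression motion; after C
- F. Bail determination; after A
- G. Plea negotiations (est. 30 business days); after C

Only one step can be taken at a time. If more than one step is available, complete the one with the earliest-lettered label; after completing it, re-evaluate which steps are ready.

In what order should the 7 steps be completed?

A F B D C E G

Only A has no prerequisites, so it is first.
Next only F has its prerequisites met → F.
Ready: B and D. B has the earlier label → B.
D needed F, now all done → D.
C needed D, now all done → C.
Now E and G have their prerequisites met. E has the earlier label, so E next.
Next only G has its prerequisites met → G.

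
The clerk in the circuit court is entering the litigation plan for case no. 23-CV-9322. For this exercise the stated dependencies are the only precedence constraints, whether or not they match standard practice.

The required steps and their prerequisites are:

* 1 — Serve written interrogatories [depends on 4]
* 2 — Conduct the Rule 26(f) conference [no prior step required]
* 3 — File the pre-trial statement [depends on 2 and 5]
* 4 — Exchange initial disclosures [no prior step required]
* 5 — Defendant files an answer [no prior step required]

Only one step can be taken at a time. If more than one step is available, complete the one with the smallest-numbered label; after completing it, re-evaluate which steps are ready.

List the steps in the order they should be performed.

2, 4 and 5 have no prerequisites; 2 has the earlier label, so 2 is first.
4 and 5 are both available; 4 has the earlier label → 4.
1 now also ready, so the ready set is {1, 5}; 1 has the earlier label → 1.
That leaves 5 as the only ready step → 5.
Next only 3 has its prerequisites met → 3.

2, 4, 1, 5, 3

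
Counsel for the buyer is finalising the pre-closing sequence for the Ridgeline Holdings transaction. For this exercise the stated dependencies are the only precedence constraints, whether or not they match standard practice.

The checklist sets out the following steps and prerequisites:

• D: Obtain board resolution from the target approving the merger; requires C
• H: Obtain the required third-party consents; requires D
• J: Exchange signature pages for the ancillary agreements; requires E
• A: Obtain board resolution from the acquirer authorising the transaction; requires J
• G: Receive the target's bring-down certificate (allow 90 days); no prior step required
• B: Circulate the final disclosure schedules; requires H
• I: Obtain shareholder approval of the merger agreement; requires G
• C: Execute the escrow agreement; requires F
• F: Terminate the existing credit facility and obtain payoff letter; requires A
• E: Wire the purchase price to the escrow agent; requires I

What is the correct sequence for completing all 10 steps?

G I E J A F C D H B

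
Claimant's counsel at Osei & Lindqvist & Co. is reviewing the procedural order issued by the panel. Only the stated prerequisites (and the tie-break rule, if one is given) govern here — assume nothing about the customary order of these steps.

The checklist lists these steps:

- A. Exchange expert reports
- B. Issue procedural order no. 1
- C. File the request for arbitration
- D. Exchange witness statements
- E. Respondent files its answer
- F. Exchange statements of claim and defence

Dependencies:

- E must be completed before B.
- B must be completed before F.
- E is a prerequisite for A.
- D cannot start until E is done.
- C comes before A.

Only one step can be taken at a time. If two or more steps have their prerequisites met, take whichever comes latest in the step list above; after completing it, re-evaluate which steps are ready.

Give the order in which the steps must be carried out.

Nothing is required for E and C. E is listed later → E first.
Now D, C and B have their prerequisites met. D is listed later, so D next.
Now C and B have their prerequisites met. C is listed later, so C next.
A now also ready, so the ready set is {B, A}; B is listed later → B.
F now also ready, so the ready set is {F, A}; F is listed later → F.
Next only A has its prerequisites met → A.

E, D, C, B, F, A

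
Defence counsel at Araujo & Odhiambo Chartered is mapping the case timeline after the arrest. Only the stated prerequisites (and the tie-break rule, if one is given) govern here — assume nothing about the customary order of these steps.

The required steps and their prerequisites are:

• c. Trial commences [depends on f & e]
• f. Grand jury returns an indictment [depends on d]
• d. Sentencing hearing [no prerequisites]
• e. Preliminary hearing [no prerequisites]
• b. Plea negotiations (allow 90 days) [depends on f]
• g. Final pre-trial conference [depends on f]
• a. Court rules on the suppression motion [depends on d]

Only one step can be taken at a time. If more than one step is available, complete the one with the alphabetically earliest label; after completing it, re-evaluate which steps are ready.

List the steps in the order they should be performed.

d and e have no prerequisites; d has the earlier label, so d is first.
a and f now also ready, so the ready set is {a, e, f}; a has the earlier label → a.
e and f are both available; e has the earlier label → e.
f needed d, now all done → f.
b, c and g are all available; b has the earlier label → b.
c and g are both available; c has the earlier label → c.
Next only g has its prerequisites met → g.

d, a, e, f, b, c, g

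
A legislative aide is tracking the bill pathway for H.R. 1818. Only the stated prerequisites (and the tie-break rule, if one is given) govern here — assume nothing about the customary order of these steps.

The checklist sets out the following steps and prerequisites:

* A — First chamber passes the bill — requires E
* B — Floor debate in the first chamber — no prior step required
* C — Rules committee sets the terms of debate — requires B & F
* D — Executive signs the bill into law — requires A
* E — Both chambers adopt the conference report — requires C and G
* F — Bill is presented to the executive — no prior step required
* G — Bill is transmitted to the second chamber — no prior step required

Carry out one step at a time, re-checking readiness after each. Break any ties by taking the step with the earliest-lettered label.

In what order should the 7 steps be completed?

B, F, C, G, E, A, D

Nothing is required for B, F and G. B has the earlier label → B first.
Ready: F and G. F has the earlier label → F.
Now C and G have their prerequisites met. C has the earlier label, so C next.
Next only G has its prerequisites met → G.
E needed C and G, now all done → E.
A is the only step now ready → A.
D needed A, now all done → D.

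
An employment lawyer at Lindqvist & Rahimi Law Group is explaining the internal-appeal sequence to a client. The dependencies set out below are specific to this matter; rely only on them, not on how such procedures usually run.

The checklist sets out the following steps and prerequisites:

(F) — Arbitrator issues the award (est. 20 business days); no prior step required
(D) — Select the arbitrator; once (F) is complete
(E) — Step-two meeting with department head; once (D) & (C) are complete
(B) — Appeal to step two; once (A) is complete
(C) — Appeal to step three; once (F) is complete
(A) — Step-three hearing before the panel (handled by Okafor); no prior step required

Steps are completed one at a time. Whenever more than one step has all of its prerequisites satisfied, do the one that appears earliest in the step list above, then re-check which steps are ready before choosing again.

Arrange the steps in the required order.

(F), (D), (C), (E), (A), (B)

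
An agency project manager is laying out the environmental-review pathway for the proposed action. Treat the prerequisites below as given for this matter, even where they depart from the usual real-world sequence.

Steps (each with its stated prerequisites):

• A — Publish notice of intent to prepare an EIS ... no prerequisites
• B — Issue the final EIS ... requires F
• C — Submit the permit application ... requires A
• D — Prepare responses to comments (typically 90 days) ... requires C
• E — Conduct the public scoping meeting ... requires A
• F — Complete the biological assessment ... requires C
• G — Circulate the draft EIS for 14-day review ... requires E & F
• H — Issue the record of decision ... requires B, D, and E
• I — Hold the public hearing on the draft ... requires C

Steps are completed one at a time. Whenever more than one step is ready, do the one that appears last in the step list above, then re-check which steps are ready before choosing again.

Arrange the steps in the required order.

A, E, C, I, F, G, D, B, H

A has no prerequisites → A first.
Ready: E and C. E is listed later → E.
C is the only step now ready → C.
I, F and D are all available; I is listed later → I.
Ready: F and D. F is listed later → F.
G and B now also ready, so the ready set is {G, D, B}; G is listed later → G.
Now D and B have their prerequisites met. D is listed later, so D next.
B is the only step now ready → B.
H needed E, D and B, now all done → H.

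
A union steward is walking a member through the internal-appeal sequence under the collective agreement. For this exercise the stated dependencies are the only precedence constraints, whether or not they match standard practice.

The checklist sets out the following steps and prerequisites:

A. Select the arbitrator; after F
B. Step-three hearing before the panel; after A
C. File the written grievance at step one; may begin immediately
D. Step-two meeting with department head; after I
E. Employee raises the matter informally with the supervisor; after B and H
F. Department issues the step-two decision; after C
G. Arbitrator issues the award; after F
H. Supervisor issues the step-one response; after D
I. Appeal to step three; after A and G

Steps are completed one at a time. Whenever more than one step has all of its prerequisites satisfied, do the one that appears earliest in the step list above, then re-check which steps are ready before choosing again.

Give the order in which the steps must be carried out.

C, F, A, B, G, I, D, H, E

Only C has no prerequisites, so it is first.
That leaves F as the only ready step → F.
Now A and G have their prerequisites met. A is listed earlier, so A next.
B now also ready, so the ready set is {B, G}; B is listed earlier → B.
That leaves G as the only ready step → G.
I is the only step now ready → I.
Next only D has its prerequisites met → D.
That leaves H as the only ready step → H.
Next only E has its prerequisites met → E.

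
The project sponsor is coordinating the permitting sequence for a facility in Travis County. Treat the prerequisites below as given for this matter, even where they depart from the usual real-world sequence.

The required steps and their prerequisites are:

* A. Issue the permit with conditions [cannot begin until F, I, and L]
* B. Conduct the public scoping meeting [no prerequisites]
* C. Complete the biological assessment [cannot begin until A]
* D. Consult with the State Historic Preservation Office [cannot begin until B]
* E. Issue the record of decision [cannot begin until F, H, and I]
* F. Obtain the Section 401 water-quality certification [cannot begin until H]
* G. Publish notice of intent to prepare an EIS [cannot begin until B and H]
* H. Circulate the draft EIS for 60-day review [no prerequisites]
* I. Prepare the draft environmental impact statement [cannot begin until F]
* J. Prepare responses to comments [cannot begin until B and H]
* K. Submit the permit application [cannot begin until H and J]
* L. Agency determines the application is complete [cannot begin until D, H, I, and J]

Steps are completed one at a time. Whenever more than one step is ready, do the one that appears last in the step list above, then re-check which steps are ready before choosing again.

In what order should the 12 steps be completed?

H F I E B J K G D L A C

H and B have no prerequisites; H is listed later, so H is first.
Ready: F and B. F is listed later → F.
Now I and B have their prerequisites met. I is listed later, so I next.
Ready: E and B. E is listed later → E.
B is the only step now ready → B.
J, G and D are all available; J is listed later → J.
K now also ready, so the ready set is {K, G, D}; K is listed later → K.
Ready: G and D. G is listed later → G.
D needed B, now all done → D.
That leaves L as the only ready step → L.
Next only A has its prerequisites met → A.
That leaves C as the only ready step → C.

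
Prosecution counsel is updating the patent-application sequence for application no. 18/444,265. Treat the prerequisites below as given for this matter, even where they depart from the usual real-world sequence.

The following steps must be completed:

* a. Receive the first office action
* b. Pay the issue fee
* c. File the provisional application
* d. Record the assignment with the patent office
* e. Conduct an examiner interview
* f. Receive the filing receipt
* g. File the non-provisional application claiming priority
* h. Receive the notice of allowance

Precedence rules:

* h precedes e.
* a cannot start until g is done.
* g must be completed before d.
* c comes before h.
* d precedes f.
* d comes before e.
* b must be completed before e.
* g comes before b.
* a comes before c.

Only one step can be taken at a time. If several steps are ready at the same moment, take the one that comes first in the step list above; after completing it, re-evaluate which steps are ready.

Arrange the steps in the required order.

g is the only step with nothing outstanding, so it goes first.
Now a, b and d have their prerequisites met. a is listed earlier, so a next.
c now also ready, so the ready set is {b, c, d}; b is listed earlier → b.
Now c and d have their prerequisites met. c is listed earlier, so c next.
d and h are both available; d is listed earlier → d.
f now also ready, so the ready set is {f, h}; f is listed earlier → f.
Next only h has its prerequisites met → h.
Next only e has its prerequisites met → e.

g, a, b, c, d, f, h, e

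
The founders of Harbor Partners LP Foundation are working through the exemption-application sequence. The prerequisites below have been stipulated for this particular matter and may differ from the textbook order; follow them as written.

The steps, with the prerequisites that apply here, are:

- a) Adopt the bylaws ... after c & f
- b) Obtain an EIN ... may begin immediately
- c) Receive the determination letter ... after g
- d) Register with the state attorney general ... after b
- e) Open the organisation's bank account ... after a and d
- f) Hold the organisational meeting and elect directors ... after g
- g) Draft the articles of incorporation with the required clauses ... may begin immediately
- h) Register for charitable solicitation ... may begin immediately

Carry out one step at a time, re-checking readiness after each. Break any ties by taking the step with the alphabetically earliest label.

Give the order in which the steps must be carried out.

b → d → g → c → f → a → e → h

b, g and h have no prerequisites; b has the earlier label, so b is first.
d now also ready, so the ready set is {d, g, h}; d has the earlier label → d.
Ready: g and h. g has the earlier label → g.
Ready: c, f and h. c has the earlier label → c.
f and h are both available; f has the earlier label → f.
Now a and h have their prerequisites met. a has the earlier label, so a next.
e now also ready, so the ready set is {e, h}; e has the earlier label → e.
That leaves h as the only ready step → h.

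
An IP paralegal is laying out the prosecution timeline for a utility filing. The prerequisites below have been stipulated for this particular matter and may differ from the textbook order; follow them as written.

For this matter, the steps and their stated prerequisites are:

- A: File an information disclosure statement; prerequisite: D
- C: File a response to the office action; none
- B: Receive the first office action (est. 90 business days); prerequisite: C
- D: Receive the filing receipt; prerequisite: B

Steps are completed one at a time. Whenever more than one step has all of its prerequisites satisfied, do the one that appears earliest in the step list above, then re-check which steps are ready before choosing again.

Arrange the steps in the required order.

C is the only step with nothing outstanding, so it goes first.
B needed C, now all done → B.
D is the only step now ready → D.
A needed D, now all done → A.

C → B → D → A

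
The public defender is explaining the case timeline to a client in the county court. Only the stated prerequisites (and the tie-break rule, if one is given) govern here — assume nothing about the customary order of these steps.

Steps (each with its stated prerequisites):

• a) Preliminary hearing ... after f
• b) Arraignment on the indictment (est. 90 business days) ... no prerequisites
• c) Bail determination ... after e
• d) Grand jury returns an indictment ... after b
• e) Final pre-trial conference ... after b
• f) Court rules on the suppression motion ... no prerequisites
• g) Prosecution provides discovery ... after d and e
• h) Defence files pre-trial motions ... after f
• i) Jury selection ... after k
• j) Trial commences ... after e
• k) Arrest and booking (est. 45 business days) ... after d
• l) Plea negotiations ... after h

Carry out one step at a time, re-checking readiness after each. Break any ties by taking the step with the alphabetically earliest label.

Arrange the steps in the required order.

b, d, e, c, f, a, g, h, j, k, i, l

Nothing is required for b and f. b has the earlier label → b first.
Now d, e and f have their prerequisites met. d has the earlier label, so d next.
Now e, f and k have their prerequisites met. e has the earlier label, so e next.
c, g and j now also ready, so the ready set is {c, f, g, j, k}; c has the earlier label → c.
Now f, g, j and k have their prerequisites met. f has the earlier label, so f next.
a and h now also ready, so the ready set is {a, g, h, j, k}; a has the earlier label → a.
Ready: g, h, j and k. g has the earlier label → g.
Ready: h, j and k. h has the earlier label → h.
Now j, k and l have their prerequisites met. j has the earlier label, so j next.
Ready: k and l. k has the earlier label → k.
i now also ready, so the ready set is {i, l}; i has the earlier label → i.
l needed h, now all done → l.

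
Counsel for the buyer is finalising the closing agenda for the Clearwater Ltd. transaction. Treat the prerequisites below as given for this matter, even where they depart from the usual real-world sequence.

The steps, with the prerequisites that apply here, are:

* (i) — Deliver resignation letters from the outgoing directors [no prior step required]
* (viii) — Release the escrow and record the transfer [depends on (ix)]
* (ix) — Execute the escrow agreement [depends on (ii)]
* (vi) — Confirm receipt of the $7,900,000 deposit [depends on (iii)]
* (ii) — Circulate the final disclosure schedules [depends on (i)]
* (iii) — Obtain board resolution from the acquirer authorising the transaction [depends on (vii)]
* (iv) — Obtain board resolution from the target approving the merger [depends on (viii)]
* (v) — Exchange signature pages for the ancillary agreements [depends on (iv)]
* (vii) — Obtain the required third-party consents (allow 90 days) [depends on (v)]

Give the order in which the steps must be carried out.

(i) (ii) (ix) (viii) (iv) (v) (vii) (iii) (vi)

(i) is the only step with nothing outstanding, so it goes first.
(ii) is the only step now ready → (ii).
(ix) is the only step now ready → (ix).
(viii) is the only step now ready → (viii).
That leaves (iv) as the only ready step → (iv).
Next only (v) has its prerequisites met → (v).
(vii) needed (v), now all done → (vii).
Next only (iii) has its prerequisites met → (iii).
(vi) needed (iii), now all done → (vi).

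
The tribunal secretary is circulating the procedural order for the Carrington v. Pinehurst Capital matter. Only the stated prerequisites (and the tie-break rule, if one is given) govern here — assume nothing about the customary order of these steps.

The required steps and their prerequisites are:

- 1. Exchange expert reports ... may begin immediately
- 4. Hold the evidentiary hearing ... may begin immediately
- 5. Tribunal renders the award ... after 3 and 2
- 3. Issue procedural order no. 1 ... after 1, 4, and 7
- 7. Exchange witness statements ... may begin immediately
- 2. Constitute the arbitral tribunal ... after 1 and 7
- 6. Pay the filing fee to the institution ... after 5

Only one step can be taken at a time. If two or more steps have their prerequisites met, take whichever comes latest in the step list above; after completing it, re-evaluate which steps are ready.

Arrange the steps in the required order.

7 4 1 2 3 5 6

7, 4 and 1 have no prerequisites; 7 is listed later, so 7 is first.
Ready: 4 and 1. 4 is listed later → 4.
Next only 1 has its prerequisites met → 1.
Now 2 and 3 have their prerequisites met. 2 is listed later, so 2 next.
3 is the only step now ready → 3.
Next only 5 has its prerequisites met → 5.
6 is the only step now ready → 6.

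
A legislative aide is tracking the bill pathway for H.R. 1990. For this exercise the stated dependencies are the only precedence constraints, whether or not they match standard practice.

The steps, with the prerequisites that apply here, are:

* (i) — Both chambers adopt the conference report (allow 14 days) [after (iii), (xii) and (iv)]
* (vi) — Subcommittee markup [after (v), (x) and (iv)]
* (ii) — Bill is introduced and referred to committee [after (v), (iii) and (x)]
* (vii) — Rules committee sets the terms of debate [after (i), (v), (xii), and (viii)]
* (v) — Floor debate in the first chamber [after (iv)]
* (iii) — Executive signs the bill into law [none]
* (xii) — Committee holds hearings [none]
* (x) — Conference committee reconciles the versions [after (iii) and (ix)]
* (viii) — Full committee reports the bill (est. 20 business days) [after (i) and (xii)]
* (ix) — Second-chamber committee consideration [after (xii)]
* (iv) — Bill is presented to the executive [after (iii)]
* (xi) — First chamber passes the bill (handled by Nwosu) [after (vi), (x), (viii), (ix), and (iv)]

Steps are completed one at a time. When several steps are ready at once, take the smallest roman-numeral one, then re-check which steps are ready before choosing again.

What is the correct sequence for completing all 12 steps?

(iii) (iv) (v) (xii) (i) (viii) (vii) (ix) (x) (ii) (vi) (xi)

(iii) and (xii) have no prerequisites; (iii) has the earlier label, so (iii) is first.
(iv) now also ready, so the ready set is {(iv), (xii)}; (iv) has the earlier label → (iv).
(v) now also ready, so the ready set is {(v), (xii)}; (v) has the earlier label → (v).
(xii) is the only step now ready → (xii).
Now (i) and (ix) have their prerequisites met. (i) has the earlier label, so (i) next.
(viii) now also ready, so the ready set is {(viii), (ix)}; (viii) has the earlier label → (viii).
(vii) now also ready, so the ready set is {(vii), (ix)}; (vii) has the earlier label → (vii).
(ix) is the only step now ready → (ix).
(x) needed (iii) and (ix), now all done → (x).
Now (ii) and (vi) have their prerequisites met. (ii) has the earlier label, so (ii) next.
(vi) is the only step now ready → (vi).
That leaves (xi) as the only ready step → (xi).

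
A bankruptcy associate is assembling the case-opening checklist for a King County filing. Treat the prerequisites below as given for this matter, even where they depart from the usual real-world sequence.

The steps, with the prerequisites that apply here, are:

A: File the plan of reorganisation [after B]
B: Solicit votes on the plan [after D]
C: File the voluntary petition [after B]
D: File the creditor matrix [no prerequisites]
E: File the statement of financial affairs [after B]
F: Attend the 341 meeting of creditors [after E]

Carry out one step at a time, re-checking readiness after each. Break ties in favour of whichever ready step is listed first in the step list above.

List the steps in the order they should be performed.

Only D has no prerequisites, so it is first.
B needed D, now all done → B.
Now A, C and E have their prerequisites met. A is listed earlier, so A next.
Now C and E have their prerequisites met. C is listed earlier, so C next.
E needed B, now all done → E.
F needed E, now all done → F.

D B A C E F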